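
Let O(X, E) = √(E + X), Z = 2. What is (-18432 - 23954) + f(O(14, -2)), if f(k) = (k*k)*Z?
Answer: -42362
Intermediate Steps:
f(k) = 2*k² (f(k) = (k*k)*2 = k²*2 = 2*k²)
(-18432 - 23954) + f(O(14, -2)) = (-18432 - 23954) + 2*(√(-2 + 14))² = -42386 + 2*(√12)² = -42386 + 2*(2*√3)² = -42386 + 2*12 = -42386 + 24 = -42362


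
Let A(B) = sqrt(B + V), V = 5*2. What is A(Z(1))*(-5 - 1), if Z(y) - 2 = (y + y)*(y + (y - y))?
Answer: -6*sqrt(14) ≈ -22.450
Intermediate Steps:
V = 10
Z(y) = 2 + 2*y**2 (Z(y) = 2 + (y + y)*(y + (y - y)) = 2 + (2*y)*(y + 0) = 2 + (2*y)*y = 2 + 2*y**2)
A(B) = sqrt(10 + B) (A(B) = sqrt(B + 10) = sqrt(10 + B))
A(Z(1))*(-5 - 1) = sqrt(10 + (2 + 2*1**2))*(-5 - 1) = sqrt(10 + (2 + 2*1))*(-6) = sqrt(10 + (2 + 2))*(-6) = sqrt(10 + 4)*(-6) = sqrt(14)*(-6) = -6*sqrt(14)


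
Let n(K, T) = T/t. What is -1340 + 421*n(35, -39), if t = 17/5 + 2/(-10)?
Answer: -103535/16 ≈ -6470.9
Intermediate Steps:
t = 16/5 (t = 17*(⅕) + 2*(-⅒) = 17/5 - ⅕ = 16/5 ≈ 3.2000)
n(K, T) = 5*T/16 (n(K, T) = T/(16/5) = T*(5/16) = 5*T/16)
-1340 + 421*n(35, -39) = -1340 + 421*((5/16)*(-39)) = -1340 + 421*(-195/16) = -1340 - 82095/16 = -103535/16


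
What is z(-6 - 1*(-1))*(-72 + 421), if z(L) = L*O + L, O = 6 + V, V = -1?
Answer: -10470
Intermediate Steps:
O = 5 (O = 6 - 1 = 5)
z(L) = 6*L (z(L) = L*5 + L = 5*L + L = 6*L)
z(-6 - 1*(-1))*(-72 + 421) = (6*(-6 - 1*(-1)))*(-72 + 421) = (6*(-6 + 1))*349 = (6*(-5))*349 = -30*349 = -10470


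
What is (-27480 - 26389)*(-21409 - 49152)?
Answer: 3801050509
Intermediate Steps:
(-27480 - 26389)*(-21409 - 49152) = -53869*(-70561) = 3801050509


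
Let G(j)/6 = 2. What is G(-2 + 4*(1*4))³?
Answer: 1728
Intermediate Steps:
G(j) = 12 (G(j) = 6*2 = 12)
G(-2 + 4*(1*4))³ = 12³ = 1728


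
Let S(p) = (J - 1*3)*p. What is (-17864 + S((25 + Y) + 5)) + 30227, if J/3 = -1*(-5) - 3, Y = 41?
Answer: 12576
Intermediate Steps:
J = 6 (J = 3*(-1*(-5) - 3) = 3*(5 - 3) = 3*2 = 6)
S(p) = 3*p (S(p) = (6 - 1*3)*p = (6 - 3)*p = 3*p)
(-17864 + S((25 + Y) + 5)) + 30227 = (-17864 + 3*((25 + 41) + 5)) + 30227 = (-17864 + 3*(66 + 5)) + 30227 = (-17864 + 3*71) + 30227 = (-17864 + 213) + 30227 = -17651 + 30227 = 12576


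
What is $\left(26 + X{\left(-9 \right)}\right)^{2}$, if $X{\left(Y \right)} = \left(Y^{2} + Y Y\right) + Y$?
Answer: $32041$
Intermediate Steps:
$X{\left(Y \right)} = Y + 2 Y^{2}$ ($X{\left(Y \right)} = \left(Y^{2} + Y^{2}\right) + Y = 2 Y^{2} + Y = Y + 2 Y^{2}$)
$\left(26 + X{\left(-9 \right)}\right)^{2} = \left(26 - 9 \left(1 + 2 \left(-9\right)\right)\right)^{2} = \left(26 - 9 \left(1 - 18\right)\right)^{2} = \left(26 - -153\right)^{2} = \left(26 + 153\right)^{2} = 179^{2} = 32041$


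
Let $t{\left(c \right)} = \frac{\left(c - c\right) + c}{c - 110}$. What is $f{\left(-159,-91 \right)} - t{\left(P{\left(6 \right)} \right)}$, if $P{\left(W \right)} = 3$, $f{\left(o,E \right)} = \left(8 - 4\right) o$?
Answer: $- \frac{68049}{107} \approx -635.97$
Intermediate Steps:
$f{\left(o,E \right)} = 4 o$
$t{\left(c \right)} = \frac{c}{-110 + c}$ ($t{\left(c \right)} = \frac{0 + c}{-110 + c} = \frac{c}{-110 + c}$)
$f{\left(-159,-91 \right)} - t{\left(P{\left(6 \right)} \right)} = 4 \left(-159\right) - \frac{3}{-110 + 3} = -636 - \frac{3}{-107} = -636 - 3 \left(- \frac{1}{107}\right) = -636 - - \frac{3}{107} = -636 + \frac{3}{107} = - \frac{68049}{107}$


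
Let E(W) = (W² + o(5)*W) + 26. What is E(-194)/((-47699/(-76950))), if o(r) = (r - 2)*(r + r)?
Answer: 2450241900/47699 ≈ 51369.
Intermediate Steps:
o(r) = 2*r*(-2 + r) (o(r) = (-2 + r)*(2*r) = 2*r*(-2 + r))
E(W) = 26 + W² + 30*W (E(W) = (W² + (2*5*(-2 + 5))*W) + 26 = (W² + (2*5*3)*W) + 26 = (W² + 30*W) + 26 = 26 + W² + 30*W)
E(-194)/((-47699/(-76950))) = (26 + (-194)² + 30*(-194))/((-47699/(-76950))) = (26 + 37636 - 5820)/((-47699*(-1/76950))) = 31842/(47699/76950) = 31842*(76950/47699) = 2450241900/47699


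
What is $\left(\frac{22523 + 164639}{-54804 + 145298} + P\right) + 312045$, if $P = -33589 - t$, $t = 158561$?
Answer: $\frac{5424982646}{45247} \approx 1.199 \cdot 10^{5}$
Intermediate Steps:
$P = -192150$ ($P = -33589 - 158561 = -192150$)
$\left(\frac{22523 + 164639}{-54804 + 145298} + P\right) + 312045 = \left(\frac{22523 + 164639}{-54804 + 145298} - 192150\right) + 312045 = \left(\frac{187162}{90494} - 192150\right) + 312045 = \left(187162 \cdot \frac{1}{90494} - 192150\right) + 312045 = \left(\frac{93581}{45247} - 192150\right) + 312045 = - \frac{8694117469}{45247} + 312045 = \frac{5424982646}{45247}$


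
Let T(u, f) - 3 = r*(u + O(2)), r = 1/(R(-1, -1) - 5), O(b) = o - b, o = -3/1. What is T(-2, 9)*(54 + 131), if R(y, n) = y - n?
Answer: 814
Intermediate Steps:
o = -3 (o = -3*1 = -3)
O(b) = -3 - b
r = -⅕ (r = 1/((-1 - 1*(-1)) - 5) = 1/((-1 + 1) - 5) = 1/(0 - 5) = 1/(-5) = -⅕ ≈ -0.20000)
T(u, f) = 4 - u/5 (T(u, f) = 3 - (u + (-3 - 1*2))/5 = 3 - (u + (-3 - 2))/5 = 3 - (u - 5)/5 = 3 - (-5 + u)/5 = 3 + (1 - u/5) = 4 - u/5)
T(-2, 9)*(54 + 131) = (4 - ⅕*(-2))*(54 + 131) = (4 + ⅖)*185 = (22/5)*185 = 814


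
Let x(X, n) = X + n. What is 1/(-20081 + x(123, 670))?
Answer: -1/19288 ≈ -5.1846e-5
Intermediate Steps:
1/(-20081 + x(123, 670)) = 1/(-20081 + (123 + 670)) = 1/(-20081 + 793) = 1/(-19288) = -1/19288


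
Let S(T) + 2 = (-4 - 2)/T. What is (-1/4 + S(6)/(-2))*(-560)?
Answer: -700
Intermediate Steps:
S(T) = -2 - 6/T (S(T) = -2 + (-4 - 2)/T = -2 - 6/T)
(-1/4 + S(6)/(-2))*(-560) = (-1/4 + (-2 - 6/6)/(-2))*(-560) = (-1*¼ + (-2 - 6*⅙)*(-½))*(-560) = (-¼ + (-2 - 1)*(-½))*(-560) = (-¼ - 3*(-½))*(-560) = (-¼ + 3/2)*(-560) = (5/4)*(-560) = -700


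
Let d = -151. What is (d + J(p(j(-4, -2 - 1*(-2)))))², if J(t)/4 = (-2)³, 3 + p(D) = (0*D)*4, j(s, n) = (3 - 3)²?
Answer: 33489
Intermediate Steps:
j(s, n) = 0 (j(s, n) = 0² = 0)
p(D) = -3 (p(D) = -3 + (0*D)*4 = -3 + 0*4 = -3 + 0 = -3)
J(t) = -32 (J(t) = 4*(-2)³ = 4*(-8) = -32)
(d + J(p(j(-4, -2 - 1*(-2)))))² = (-151 - 32)² = (-183)² = 33489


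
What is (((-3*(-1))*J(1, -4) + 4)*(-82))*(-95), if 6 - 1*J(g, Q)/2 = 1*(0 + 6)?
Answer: 31160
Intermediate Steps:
J(g, Q) = 0 (J(g, Q) = 12 - 2*(0 + 6) = 12 - 2*6 = 12 - 12 = 0)
(((-3*(-1))*J(1, -4) + 4)*(-82))*(-95) = ((-3*(-1)*0 + 4)*(-82))*(-95) = ((3*0 + 4)*(-82))*(-95) = ((0 + 4)*(-82))*(-95) = (4*(-82))*(-95) = -328*(-95) = 31160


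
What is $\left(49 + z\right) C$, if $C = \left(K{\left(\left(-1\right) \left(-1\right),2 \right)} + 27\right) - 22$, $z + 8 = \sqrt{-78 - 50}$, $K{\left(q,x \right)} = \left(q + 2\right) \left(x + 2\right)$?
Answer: $697 + 136 i \sqrt{2} \approx 697.0 + 192.33 i$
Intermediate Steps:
$K{\left(q,x \right)} = \left(2 + q\right) \left(2 + x\right)$
$z = -8 + 8 i \sqrt{2}$ ($z = -8 + \sqrt{-78 - 50} = -8 + \sqrt{-128} = -8 + 8 i \sqrt{2} \approx -8.0 + 11.314 i$)
$C = 17$ ($C = \left(\left(4 + 2 \left(\left(-1\right) \left(-1\right)\right) + 2 \cdot 2 + \left(-1\right) \left(-1\right) 2\right) + 27\right) - 22 = \left(\left(4 + 2 \cdot 1 + 4 + 1 \cdot 2\right) + 27\right) - 22 = \left(\left(4 + 2 + 4 + 2\right) + 27\right) - 22 = \left(12 + 27\right) - 22 = 39 - 22 = 17$)
$\left(49 + z\right) C = \left(49 - \left(8 - 8 i \sqrt{2}\right)\right) 17 = \left(41 + 8 i \sqrt{2}\right) 17 = 697 + 136 i \sqrt{2}$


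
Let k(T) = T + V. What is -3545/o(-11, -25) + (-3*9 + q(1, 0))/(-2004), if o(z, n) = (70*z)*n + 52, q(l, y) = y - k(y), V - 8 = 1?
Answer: -534109/3223434 ≈ -0.16570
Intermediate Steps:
V = 9 (V = 8 + 1 = 9)
k(T) = 9 + T (k(T) = T + 9 = 9 + T)
q(l, y) = -9 (q(l, y) = y - (9 + y) = y + (-9 - y) = -9)
o(z, n) = 52 + 70*n*z (o(z, n) = 70*n*z + 52 = 52 + 70*n*z)
-3545/o(-11, -25) + (-3*9 + q(1, 0))/(-2004) = -3545/(52 + 70*(-25)*(-11)) + (-3*9 - 9)/(-2004) = -3545/(52 + 19250) + (-27 - 9)*(-1/2004) = -3545/19302 - 36*(-1/2004) = -3545*1/19302 + 3/167 = -3545/19302 + 3/167 = -534109/3223434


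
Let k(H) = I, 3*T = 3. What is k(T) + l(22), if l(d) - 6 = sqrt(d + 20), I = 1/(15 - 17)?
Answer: 11/2 + sqrt(42) ≈ 11.981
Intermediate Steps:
T = 1 (T = (1/3)*3 = 1)
I = -1/2 (I = 1/(-2) = -1/2 ≈ -0.50000)
l(d) = 6 + sqrt(20 + d) (l(d) = 6 + sqrt(d + 20) = 6 + sqrt(20 + d))
k(H) = -1/2
k(T) + l(22) = -1/2 + (6 + sqrt(20 + 22)) = -1/2 + (6 + sqrt(42)) = 11/2 + sqrt(42)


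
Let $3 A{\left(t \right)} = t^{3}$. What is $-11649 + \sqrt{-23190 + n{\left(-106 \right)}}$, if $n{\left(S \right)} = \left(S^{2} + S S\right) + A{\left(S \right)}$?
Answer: $-11649 + \frac{i \sqrt{3579510}}{3} \approx -11649.0 + 630.65 i$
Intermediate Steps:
$A{\left(t \right)} = \frac{t^{3}}{3}$
$n{\left(S \right)} = 2 S^{2} + \frac{S^{3}}{3}$ ($n{\left(S \right)} = \left(S^{2} + S S\right) + \frac{S^{3}}{3} = \left(S^{2} + S^{2}\right) + \frac{S^{3}}{3} = 2 S^{2} + \frac{S^{3}}{3}$)
$-11649 + \sqrt{-23190 + n{\left(-106 \right)}} = -11649 + \sqrt{-23190 + \frac{\left(-106\right)^{2} \left(6 - 106\right)}{3}} = -11649 + \sqrt{-23190 + \frac{1}{3} \cdot 11236 \left(-100\right)} = -11649 + \sqrt{-23190 - \frac{1123600}{3}} = -11649 + \sqrt{- \frac{1193170}{3}} = -11649 + \frac{i \sqrt{3579510}}{3}$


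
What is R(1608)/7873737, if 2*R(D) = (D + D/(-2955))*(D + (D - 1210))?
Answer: 93417296/456213585 ≈ 0.20477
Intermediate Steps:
R(D) = 1477*D*(-1210 + 2*D)/2955 (R(D) = ((D + D/(-2955))*(D + (D - 1210)))/2 = ((D + D*(-1/2955))*(D + (-1210 + D)))/2 = ((D - D/2955)*(-1210 + 2*D))/2 = ((2954*D/2955)*(-1210 + 2*D))/2 = (2954*D*(-1210 + 2*D)/2955)/2 = 1477*D*(-1210 + 2*D)/2955)
R(1608)/7873737 = ((2954/2955)*1608*(-605 + 1608))/7873737 = ((2954/2955)*1608*1003)*(1/7873737) = (1588094032/985)*(1/7873737) = 93417296/456213585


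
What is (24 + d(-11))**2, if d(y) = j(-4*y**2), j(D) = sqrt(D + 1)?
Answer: (24 + I*sqrt(483))**2 ≈ 93.0 + 1054.9*I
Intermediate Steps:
j(D) = sqrt(1 + D)
d(y) = sqrt(1 - 4*y**2)
(24 + d(-11))**2 = (24 + sqrt(1 - 4*(-11)**2))**2 = (24 + sqrt(1 - 4*121))**2 = (24 + sqrt(1 - 484))**2 = (24 + sqrt(-483))**2 = (24 + I*sqrt(483))**2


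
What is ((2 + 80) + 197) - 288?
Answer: -9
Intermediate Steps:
((2 + 80) + 197) - 288 = (82 + 197) - 288 = 279 - 288 = -9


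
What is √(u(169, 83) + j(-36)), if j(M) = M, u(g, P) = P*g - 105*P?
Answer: 2*√1319 ≈ 72.636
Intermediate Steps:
u(g, P) = -105*P + P*g
√(u(169, 83) + j(-36)) = √(83*(-105 + 169) - 36) = √(83*64 - 36) = √(5312 - 36) = √5276 = 2*√1319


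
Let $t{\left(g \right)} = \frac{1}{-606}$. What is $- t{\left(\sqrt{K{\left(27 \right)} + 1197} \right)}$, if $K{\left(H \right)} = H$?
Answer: $\frac{1}{606} \approx 0.0016502$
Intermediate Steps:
$t{\left(g \right)} = - \frac{1}{606}$
$- t{\left(\sqrt{K{\left(27 \right)} + 1197} \right)} = \left(-1\right) \left(- \frac{1}{606}\right) = \frac{1}{606}$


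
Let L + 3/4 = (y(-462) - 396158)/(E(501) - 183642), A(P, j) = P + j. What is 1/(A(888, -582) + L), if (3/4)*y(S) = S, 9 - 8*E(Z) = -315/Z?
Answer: 13630228/4190076545 ≈ 0.0032530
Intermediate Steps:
E(Z) = 9/8 + 315/(8*Z) (E(Z) = 9/8 - (-315)/(8*Z) = 9/8 + 315/(8*Z))
y(S) = 4*S/3
L = 19226777/13630228 (L = -3/4 + ((4/3)*(-462) - 396158)/((9/8)*(35 + 501)/501 - 183642) = -3/4 + (-616 - 396158)/((9/8)*(1/501)*536 - 183642) = -3/4 - 396774/(201/167 - 183642) = -3/4 - 396774/(-30668013/167) = -3/4 - 396774*(-167/30668013) = -3/4 + 7362362/3407557 = 19226777/13630228 ≈ 1.4106)
1/(A(888, -582) + L) = 1/((888 - 582) + 19226777/13630228) = 1/(306 + 19226777/13630228) = 1/(4190076545/13630228) = 13630228/4190076545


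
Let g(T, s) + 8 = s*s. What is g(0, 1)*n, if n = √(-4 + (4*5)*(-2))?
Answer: -14*I*√11 ≈ -46.433*I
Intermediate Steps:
g(T, s) = -8 + s² (g(T, s) = -8 + s*s = -8 + s²)
n = 2*I*√11 (n = √(-4 + 20*(-2)) = √(-4 - 40) = √(-44) = 2*I*√11 ≈ 6.6332*I)
g(0, 1)*n = (-8 + 1²)*(2*I*√11) = (-8 + 1)*(2*I*√11) = -14*I*√11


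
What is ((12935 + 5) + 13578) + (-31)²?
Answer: 27479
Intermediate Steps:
((12935 + 5) + 13578) + (-31)² = (12940 + 13578) + 961 = 26518 + 961 = 27479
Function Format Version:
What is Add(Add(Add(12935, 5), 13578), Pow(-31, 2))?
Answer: 27479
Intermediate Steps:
Add(Add(Add(12935, 5), 13578), Pow(-31, 2)) = Add(Add(12940, 13578), 961) = Add(26518, 961) = 27479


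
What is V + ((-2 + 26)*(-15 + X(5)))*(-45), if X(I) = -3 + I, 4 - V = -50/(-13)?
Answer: 182522/13 ≈ 14040.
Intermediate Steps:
V = 2/13 (V = 4 - (-50)/(-13) = 4 - (-50)*(-1)/13 = 4 - 1*50/13 = 4 - 50/13 = 2/13 ≈ 0.15385)
V + ((-2 + 26)*(-15 + X(5)))*(-45) = 2/13 + ((-2 + 26)*(-15 + (-3 + 5)))*(-45) = 2/13 + (24*(-15 + 2))*(-45) = 2/13 + (24*(-13))*(-45) = 2/13 - 312*(-45) = 2/13 + 14040 = 182522/13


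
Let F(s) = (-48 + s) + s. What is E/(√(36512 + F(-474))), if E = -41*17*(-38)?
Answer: 13243*√8879/8879 ≈ 140.54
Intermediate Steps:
F(s) = -48 + 2*s
E = 26486 (E = -697*(-38) = 26486)
E/(√(36512 + F(-474))) = 26486/(√(36512 + (-48 + 2*(-474)))) = 26486/(√(36512 + (-48 - 948))) = 26486/(√(36512 - 996)) = 26486/(√35516) = 26486/((2*√8879)) = 26486*(√8879/17758) = 13243*√8879/8879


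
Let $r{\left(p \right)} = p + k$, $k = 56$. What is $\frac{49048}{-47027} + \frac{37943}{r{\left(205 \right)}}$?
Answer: $\frac{1771543933}{12274047} \approx 144.33$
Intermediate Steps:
$r{\left(p \right)} = 56 + p$ ($r{\left(p \right)} = p + 56 = 56 + p$)
$\frac{49048}{-47027} + \frac{37943}{r{\left(205 \right)}} = \frac{49048}{-47027} + \frac{37943}{56 + 205} = 49048 \left(- \frac{1}{47027}\right) + \frac{37943}{261} = - \frac{49048}{47027} + 37943 \cdot \frac{1}{261} = - \frac{49048}{47027} + \frac{37943}{261} = \frac{1771543933}{12274047}$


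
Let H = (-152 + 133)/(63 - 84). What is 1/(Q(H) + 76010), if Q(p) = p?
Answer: 21/1596229 ≈ 1.3156e-5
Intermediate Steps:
H = 19/21 (H = -19/(-21) = -19*(-1/21) = 19/21 ≈ 0.90476)
1/(Q(H) + 76010) = 1/(19/21 + 76010) = 1/(1596229/21) = 21/1596229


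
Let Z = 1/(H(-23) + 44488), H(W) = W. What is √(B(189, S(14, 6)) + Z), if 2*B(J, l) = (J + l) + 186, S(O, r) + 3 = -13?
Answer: √1419583987410/88930 ≈ 13.398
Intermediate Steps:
S(O, r) = -16 (S(O, r) = -3 - 13 = -16)
B(J, l) = 93 + J/2 + l/2 (B(J, l) = ((J + l) + 186)/2 = (186 + J + l)/2 = 93 + J/2 + l/2)
Z = 1/44465 (Z = 1/(-23 + 44488) = 1/44465 ≈ 2.2490e-5)
√(B(189, S(14, 6)) + Z) = √((93 + (½)*189 + (½)*(-16)) + 1/44465) = √((93 + 189/2 - 8) + 1/44465) = √(359/2 + 1/44465) = √(15962937/88930) = √1419583987410/88930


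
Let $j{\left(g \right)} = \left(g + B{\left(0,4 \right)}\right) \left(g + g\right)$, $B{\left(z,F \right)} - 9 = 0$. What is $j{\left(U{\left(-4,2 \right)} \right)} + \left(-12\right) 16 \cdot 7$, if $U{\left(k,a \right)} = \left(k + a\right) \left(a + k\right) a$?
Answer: $-1072$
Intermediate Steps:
$B{\left(z,F \right)} = 9$ ($B{\left(z,F \right)} = 9 + 0 = 9$)
$U{\left(k,a \right)} = a \left(a + k\right)^{2}$ ($U{\left(k,a \right)} = \left(a + k\right) \left(a + k\right) a = \left(a + k\right)^{2} a = a \left(a + k\right)^{2}$)
$j{\left(g \right)} = 2 g \left(9 + g\right)$ ($j{\left(g \right)} = \left(g + 9\right) \left(g + g\right) = \left(9 + g\right) 2 g = 2 g \left(9 + g\right)$)
$j{\left(U{\left(-4,2 \right)} \right)} + \left(-12\right) 16 \cdot 7 = 2 \cdot 2 \left(2 - 4\right)^{2} \left(9 + 2 \left(2 - 4\right)^{2}\right) + \left(-12\right) 16 \cdot 7 = 2 \cdot 2 \left(-2\right)^{2} \left(9 + 2 \left(-2\right)^{2}\right) - 1344 = 2 \cdot 2 \cdot 4 \left(9 + 2 \cdot 4\right) - 1344 = 2 \cdot 8 \left(9 + 8\right) - 1344 = 2 \cdot 8 \cdot 17 - 1344 = 272 - 1344 = -1072$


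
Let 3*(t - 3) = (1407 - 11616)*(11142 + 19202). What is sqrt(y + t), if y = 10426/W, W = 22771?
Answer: I*sqrt(53542540128348943)/22771 ≈ 10162.0*I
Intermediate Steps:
y = 10426/22771 ≈ 0.45786
t = -103260629 (t = 3 + ((1407 - 11616)*(11142 + 19202))/3 = 3 + (-10209*30344)/3 = 3 + (1/3)*(-309781896) = 3 - 103260632 = -103260629)
sqrt(y + t) = sqrt(10426/22771 - 103260629) = sqrt(-2351347772533/22771) = I*sqrt(53542540128348943)/22771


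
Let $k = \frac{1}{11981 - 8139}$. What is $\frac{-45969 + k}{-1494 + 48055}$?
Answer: $- \frac{176612897}{178887362} \approx -0.98729$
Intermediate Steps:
$k = \frac{1}{3842} \approx 0.00026028$
$\frac{-45969 + k}{-1494 + 48055} = \frac{-45969 + \frac{1}{3842}}{-1494 + 48055} = - \frac{176612897}{3842 \cdot 46561} = \left(- \frac{176612897}{3842}\right) \frac{1}{46561} = - \frac{176612897}{178887362}$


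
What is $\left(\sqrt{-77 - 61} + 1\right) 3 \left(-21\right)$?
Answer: $-63 - 63 i \sqrt{138} \approx -63.0 - 740.08 i$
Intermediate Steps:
$\left(\sqrt{-77 - 61} + 1\right) 3 \left(-21\right) = \left(\sqrt{-138} + 1\right) \left(-63\right) = \left(i \sqrt{138} + 1\right) \left(-63\right) = \left(1 + i \sqrt{138}\right) \left(-63\right) = -63 - 63 i \sqrt{138}$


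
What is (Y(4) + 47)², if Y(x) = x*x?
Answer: 3969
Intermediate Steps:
Y(x) = x²
(Y(4) + 47)² = (4² + 47)² = (16 + 47)² = 63² = 3969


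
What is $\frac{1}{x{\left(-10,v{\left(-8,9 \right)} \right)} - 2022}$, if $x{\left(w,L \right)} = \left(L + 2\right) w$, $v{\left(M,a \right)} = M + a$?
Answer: $- \frac{1}{2052} \approx -0.00048733$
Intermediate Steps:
$x{\left(w,L \right)} = w \left(2 + L\right)$ ($x{\left(w,L \right)} = \left(2 + L\right) w = w \left(2 + L\right)$)
$\frac{1}{x{\left(-10,v{\left(-8,9 \right)} \right)} - 2022} = \frac{1}{- 10 \left(2 + \left(-8 + 9\right)\right) - 2022} = \frac{1}{- 10 \left(2 + 1\right) - 2022} = \frac{1}{\left(-10\right) 3 - 2022} = \frac{1}{-30 - 2022} = \frac{1}{-2052} = - \frac{1}{2052}$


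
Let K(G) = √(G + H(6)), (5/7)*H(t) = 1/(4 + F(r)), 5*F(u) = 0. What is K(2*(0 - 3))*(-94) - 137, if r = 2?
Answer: -137 - 47*I*√565/5 ≈ -137.0 - 223.44*I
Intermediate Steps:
F(u) = 0 (F(u) = (⅕)*0 = 0)
H(t) = 7/20 (H(t) = 7/(5*(4 + 0)) = (7/5)/4 = (7/5)*(¼) = 7/20)
K(G) = √(7/20 + G) (K(G) = √(G + 7/20) = √(7/20 + G))
K(2*(0 - 3))*(-94) - 137 = (√(35 + 100*(2*(0 - 3)))/10)*(-94) - 137 = (√(35 + 100*(2*(-3)))/10)*(-94) - 137 = (√(35 + 100*(-6))/10)*(-94) - 137 = (√(35 - 600)/10)*(-94) - 137 = (√(-565)/10)*(-94) - 137 = ((I*√565)/10)*(-94) - 137 = (I*√565/10)*(-94) - 137 = -47*I*√565/5 - 137 = -137 - 47*I*√565/5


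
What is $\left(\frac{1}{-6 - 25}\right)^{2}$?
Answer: $\frac{1}{961} \approx 0.0010406$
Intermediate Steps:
$\left(\frac{1}{-6 - 25}\right)^{2} = \left(\frac{1}{-31}\right)^{2} = \left(- \frac{1}{31}\right)^{2} = \frac{1}{961}$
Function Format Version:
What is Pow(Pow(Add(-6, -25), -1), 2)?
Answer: Rational(1, 961) ≈ 0.0010406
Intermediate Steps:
Pow(Pow(Add(-6, -25), -1), 2) = Pow(Pow(-31, -1), 2) = Pow(Rational(-1, 31), 2) = Rational(1, 961)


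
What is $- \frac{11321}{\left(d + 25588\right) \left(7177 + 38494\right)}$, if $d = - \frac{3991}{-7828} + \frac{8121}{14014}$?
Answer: $- \frac{620965861516}{64102989803421509} \approx -9.687 \cdot 10^{-6}$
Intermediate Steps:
$d = \frac{59750531}{54850796}$ ($d = \left(-3991\right) \left(- \frac{1}{7828}\right) + 8121 \cdot \frac{1}{14014} = \frac{3991}{7828} + \frac{8121}{14014} = \frac{59750531}{54850796} \approx 1.0893$)
$- \frac{11321}{\left(d + 25588\right) \left(7177 + 38494\right)} = - \frac{11321}{\left(\frac{59750531}{54850796} + 25588\right) \left(7177 + 38494\right)} = - \frac{11321}{\frac{1403581918579}{54850796} \cdot 45671} = - \frac{11321}{\frac{64102989803421509}{54850796}} = \left(-11321\right) \frac{54850796}{64102989803421509} = - \frac{620965861516}{64102989803421509}$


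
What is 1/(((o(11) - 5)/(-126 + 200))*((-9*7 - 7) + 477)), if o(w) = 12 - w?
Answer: -1/22 ≈ -0.045455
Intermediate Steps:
1/(((o(11) - 5)/(-126 + 200))*((-9*7 - 7) + 477)) = 1/((((12 - 1*11) - 5)/(-126 + 200))*((-9*7 - 7) + 477)) = 1/((((12 - 11) - 5)/74)*((-63 - 7) + 477)) = 1/(((1 - 5)*(1/74))*(-70 + 477)) = 1/(-4*1/74*407) = 1/(-2/37*407) = 1/(-22) = -1/22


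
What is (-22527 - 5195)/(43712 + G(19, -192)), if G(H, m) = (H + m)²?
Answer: -27722/73641 ≈ -0.37645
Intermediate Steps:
(-22527 - 5195)/(43712 + G(19, -192)) = (-22527 - 5195)/(43712 + (19 - 192)²) = -27722/(43712 + (-173)²) = -27722/(43712 + 29929) = -27722/73641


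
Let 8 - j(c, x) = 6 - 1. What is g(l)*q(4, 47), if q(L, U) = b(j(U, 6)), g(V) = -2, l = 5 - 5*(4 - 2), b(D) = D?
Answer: -6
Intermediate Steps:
j(c, x) = 3 (j(c, x) = 8 - (6 - 1) = 8 - 1*5 = 8 - 5 = 3)
l = -5 (l = 5 - 5*2 = 5 - 10 = -5)
q(L, U) = 3
g(l)*q(4, 47) = -2*3 = -6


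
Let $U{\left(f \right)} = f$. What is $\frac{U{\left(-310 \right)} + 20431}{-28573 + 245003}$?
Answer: $\frac{20121}{216430} \approx 0.092968$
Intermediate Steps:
$\frac{U{\left(-310 \right)} + 20431}{-28573 + 245003} = \frac{-310 + 20431}{-28573 + 245003} = \frac{20121}{216430}$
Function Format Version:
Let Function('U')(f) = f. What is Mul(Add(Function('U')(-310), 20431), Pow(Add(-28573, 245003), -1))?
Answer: Rational(20121, 216430) ≈ 0.092968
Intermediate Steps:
Mul(Add(Function('U')(-310), 20431), Pow(Add(-28573, 245003), -1)) = Mul(Add(-310, 20431), Pow(Add(-28573, 245003), -1)) = Mul(20121, Pow(216430, -1)) = Mul(20121, Rational(1, 216430)) = Rational(20121, 216430)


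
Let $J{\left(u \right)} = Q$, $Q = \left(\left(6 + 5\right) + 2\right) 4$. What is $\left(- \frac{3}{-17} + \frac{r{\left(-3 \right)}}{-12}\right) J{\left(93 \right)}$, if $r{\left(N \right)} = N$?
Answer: $\frac{377}{17} \approx 22.176$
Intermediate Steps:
$Q = 52$ ($Q = \left(11 + 2\right) 4 = 13 \cdot 4 = 52$)
$J{\left(u \right)} = 52$
$\left(- \frac{3}{-17} + \frac{r{\left(-3 \right)}}{-12}\right) J{\left(93 \right)} = \left(- \frac{3}{-17} - \frac{3}{-12}\right) 52 = \left(\left(-3\right) \left(- \frac{1}{17}\right) - - \frac{1}{4}\right) 52 = \left(\frac{3}{17} + \frac{1}{4}\right) 52 = \frac{29}{68} \cdot 52 = \frac{377}{17}$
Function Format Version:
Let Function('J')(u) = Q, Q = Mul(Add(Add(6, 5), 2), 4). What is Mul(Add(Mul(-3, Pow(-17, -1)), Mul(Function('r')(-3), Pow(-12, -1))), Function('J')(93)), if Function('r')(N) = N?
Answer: Rational(377, 17) ≈ 22.176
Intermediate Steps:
Q = 52 (Q = Mul(Add(11, 2), 4) = Mul(13, 4) = 52)
Function('J')(u) = 52
Mul(Add(Mul(-3, Pow(-17, -1)), Mul(Function('r')(-3), Pow(-12, -1))), Function('J')(93)) = Mul(Add(Mul(-3, Pow(-17, -1)), Mul(-3, Pow(-12, -1))), 52) = Mul(Add(Mul(-3, Rational(-1, 17)), Mul(-3, Rational(-1, 12))), 52) = Mul(Add(Rational(3, 17), Rational(1, 4)), 52) = Mul(Rational(29, 68), 52) = Rational(377, 17)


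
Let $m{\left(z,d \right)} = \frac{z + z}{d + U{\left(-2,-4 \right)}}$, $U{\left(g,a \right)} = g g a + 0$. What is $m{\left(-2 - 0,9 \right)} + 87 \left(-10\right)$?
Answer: $- \frac{6086}{7} \approx -869.43$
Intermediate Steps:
$U{\left(g,a \right)} = a g^{2}$ ($U{\left(g,a \right)} = g^{2} a + 0 = a g^{2} + 0 = a g^{2}$)
$m{\left(z,d \right)} = \frac{2 z}{-16 + d}$ ($m{\left(z,d \right)} = \frac{z + z}{d - 4 \left(-2\right)^{2}} = \frac{2 z}{d - 16} = \frac{2 z}{-16 + d}$)
$m{\left(-2 - 0,9 \right)} + 87 \left(-10\right) = \frac{2 \left(-2 - 0\right)}{-16 + 9} + 87 \left(-10\right) = \frac{2 \left(-2 + 0\right)}{-7} - 870 = 2 \left(-2\right) \left(- \frac{1}{7}\right) - 870 = \frac{4}{7} - 870 = - \frac{6086}{7}$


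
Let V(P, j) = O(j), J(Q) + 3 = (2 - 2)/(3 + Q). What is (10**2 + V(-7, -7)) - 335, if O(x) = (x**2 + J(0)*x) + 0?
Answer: -165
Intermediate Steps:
J(Q) = -3 (J(Q) = -3 + (2 - 2)/(3 + Q) = -3 + 0/(3 + Q) = -3 + 0 = -3)
O(x) = x**2 - 3*x (O(x) = (x**2 - 3*x) + 0 = x**2 - 3*x)
V(P, j) = j*(-3 + j)
(10**2 + V(-7, -7)) - 335 = (10**2 - 7*(-3 - 7)) - 335 = (100 - 7*(-10)) - 335 = (100 + 70) - 335 = 170 - 335 = -165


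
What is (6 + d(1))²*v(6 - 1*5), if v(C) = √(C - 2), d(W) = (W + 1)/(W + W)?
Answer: 49*I ≈ 49.0*I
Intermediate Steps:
d(W) = (1 + W)/(2*W) (d(W) = (1 + W)/((2*W)) = (1 + W)*(1/(2*W)) = (1 + W)/(2*W))
v(C) = √(-2 + C)
(6 + d(1))²*v(6 - 1*5) = (6 + (½)*(1 + 1)/1)²*√(-2 + (6 - 1*5)) = (6 + (½)*1*2)²*√(-2 + (6 - 5)) = (6 + 1)²*√(-2 + 1) = 7²*√(-1) = 49*I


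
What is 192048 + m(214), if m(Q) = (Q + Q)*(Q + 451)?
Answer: 476668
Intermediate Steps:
m(Q) = 2*Q*(451 + Q) (m(Q) = (2*Q)*(451 + Q) = 2*Q*(451 + Q))
192048 + m(214) = 192048 + 2*214*(451 + 214) = 192048 + 2*214*665 = 192048 + 284620 = 476668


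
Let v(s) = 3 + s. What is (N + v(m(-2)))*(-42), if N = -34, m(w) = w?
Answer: 1386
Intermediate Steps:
(N + v(m(-2)))*(-42) = (-34 + (3 - 2))*(-42) = (-34 + 1)*(-42) = -33*(-42) = 1386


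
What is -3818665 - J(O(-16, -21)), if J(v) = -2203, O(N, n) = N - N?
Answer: -3816462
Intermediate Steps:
O(N, n) = 0
-3818665 - J(O(-16, -21)) = -3818665 - 1*(-2203) = -3818665 + 2203 = -3816462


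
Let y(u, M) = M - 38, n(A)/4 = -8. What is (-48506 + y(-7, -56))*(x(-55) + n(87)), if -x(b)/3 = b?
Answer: -6463800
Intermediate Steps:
n(A) = -32 (n(A) = 4*(-8) = -32)
x(b) = -3*b
y(u, M) = -38 + M
(-48506 + y(-7, -56))*(x(-55) + n(87)) = (-48506 + (-38 - 56))*(-3*(-55) - 32) = (-48506 - 94)*(165 - 32) = -48600*133 = -6463800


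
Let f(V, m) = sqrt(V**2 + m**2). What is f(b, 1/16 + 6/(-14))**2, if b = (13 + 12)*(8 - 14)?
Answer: 282241681/12544 ≈ 22500.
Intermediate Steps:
b = -150 (b = 25*(-6) = -150)
f(b, 1/16 + 6/(-14))**2 = (sqrt((-150)**2 + (1/16 + 6/(-14))**2))**2 = (sqrt(22500 + (1*(1/16) + 6*(-1/14))**2))**2 = (sqrt(22500 + (1/16 - 3/7)**2))**2 = (sqrt(22500 + (-41/112)**2))**2 = (sqrt(22500 + 1681/12544))**2 = (sqrt(282241681/12544))**2 = (sqrt(282241681)/112)**2 = 282241681/12544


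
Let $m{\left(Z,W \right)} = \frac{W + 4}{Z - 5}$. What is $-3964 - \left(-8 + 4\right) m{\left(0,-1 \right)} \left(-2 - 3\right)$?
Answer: $-3952$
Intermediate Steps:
$m{\left(Z,W \right)} = \frac{4 + W}{-5 + Z}$
$-3964 - \left(-8 + 4\right) m{\left(0,-1 \right)} \left(-2 - 3\right) = -3964 - \left(-8 + 4\right) \frac{4 - 1}{-5 + 0} \left(-2 - 3\right) = -3964 - - 4 \frac{1}{-5} \cdot 3 \left(-5\right) = -3964 - - 4 \left(- \frac{1}{5}\right) 3 \left(-5\right) = -3964 - - 4 \left(\left(- \frac{3}{5}\right) \left(-5\right)\right) = -3964 - \left(-4\right) 3 = -3964 - -12 = -3964 + 12 = -3952$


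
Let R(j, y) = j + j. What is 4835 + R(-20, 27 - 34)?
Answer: 4795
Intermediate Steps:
R(j, y) = 2*j
4835 + R(-20, 27 - 34) = 4835 + 2*(-20) = 4835 - 40 = 4795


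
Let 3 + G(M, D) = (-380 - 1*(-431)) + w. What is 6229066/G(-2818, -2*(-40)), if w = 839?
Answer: 6229066/887 ≈ 7022.6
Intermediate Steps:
G(M, D) = 887 (G(M, D) = -3 + ((-380 - 1*(-431)) + 839) = -3 + ((-380 + 431) + 839) = -3 + (51 + 839) = -3 + 890 = 887)
6229066/G(-2818, -2*(-40)) = 6229066/887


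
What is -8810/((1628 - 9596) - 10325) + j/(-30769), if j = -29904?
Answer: 818108762/562857317 ≈ 1.4535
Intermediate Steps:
-8810/((1628 - 9596) - 10325) + j/(-30769) = -8810/((1628 - 9596) - 10325) - 29904/(-30769) = -8810/(-7968 - 10325) - 29904*(-1/30769) = -8810/(-18293) + 29904/30769 = -8810*(-1/18293) + 29904/30769 = 8810/18293 + 29904/30769 = 818108762/562857317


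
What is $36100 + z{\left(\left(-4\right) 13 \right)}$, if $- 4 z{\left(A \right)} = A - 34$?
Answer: $\frac{72243}{2} \approx 36122.0$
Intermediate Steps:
$z{\left(A \right)} = \frac{17}{2} - \frac{A}{4}$ ($z{\left(A \right)} = - \frac{A - 34}{4} = - \frac{-34 + A}{4} = \frac{17}{2} - \frac{A}{4}$)
$36100 + z{\left(\left(-4\right) 13 \right)} = 36100 - \left(- \frac{17}{2} + \frac{\left(-4\right) 13}{4}\right) = 36100 + \left(\frac{17}{2} - -13\right) = 36100 + \left(\frac{17}{2} + 13\right) = 36100 + \frac{43}{2} = \frac{72243}{2}$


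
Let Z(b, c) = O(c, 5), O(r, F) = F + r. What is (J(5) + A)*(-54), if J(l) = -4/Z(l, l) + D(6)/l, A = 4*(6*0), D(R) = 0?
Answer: 108/5 ≈ 21.600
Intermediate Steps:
Z(b, c) = 5 + c
A = 0 (A = 4*0 = 0)
J(l) = -4/(5 + l) (J(l) = -4/(5 + l) + 0/l = -4/(5 + l) + 0 = -4/(5 + l))
(J(5) + A)*(-54) = (-4/(5 + 5) + 0)*(-54) = (-4/10 + 0)*(-54) = (-4*⅒ + 0)*(-54) = (-⅖ + 0)*(-54) = -⅖*(-54) = 108/5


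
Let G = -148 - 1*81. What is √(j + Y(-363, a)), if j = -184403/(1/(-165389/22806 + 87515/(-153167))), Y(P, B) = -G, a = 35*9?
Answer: √39922760623348060434074/166339362 ≈ 1201.2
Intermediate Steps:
a = 315
G = -229 (G = -148 - 81 = -229)
Y(P, B) = 229 (Y(P, B) = -1*(-229) = 229)
j = 719909418769337/499018086 (j = -184403/(1/(-165389*1/22806 + 87515*(-1/153167))) = -184403/(1/(-23627/3258 - 87515/153167)) = -184403/(1/(-3904000579/499018086)) = -184403/(-499018086/3904000579) = -184403*(-3904000579/499018086) = 719909418769337/499018086 ≈ 1.4427e+6)
√(j + Y(-363, a)) = √(719909418769337/499018086 + 229) = √(720023693911031/499018086) = √39922760623348060434074/166339362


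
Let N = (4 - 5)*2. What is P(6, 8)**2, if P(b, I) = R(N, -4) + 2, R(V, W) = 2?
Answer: 16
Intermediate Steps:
N = -2 (N = -1*2 = -2)
P(b, I) = 4 (P(b, I) = 2 + 2 = 4)
P(6, 8)**2 = 4**2 = 16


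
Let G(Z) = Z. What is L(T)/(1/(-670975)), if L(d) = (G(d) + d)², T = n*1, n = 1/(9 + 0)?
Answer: -2683900/81 ≈ -33135.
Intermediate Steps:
n = ⅑ (n = 1/9 = ⅑ ≈ 0.11111)
T = ⅑ (T = (⅑)*1 = ⅑ ≈ 0.11111)
L(d) = 4*d² (L(d) = (d + d)² = (2*d)² = 4*d²)
L(T)/(1/(-670975)) = (4*(⅑)²)/(1/(-670975)) = (4*(1/81))/(-1/670975) = (4/81)*(-670975) = -2683900/81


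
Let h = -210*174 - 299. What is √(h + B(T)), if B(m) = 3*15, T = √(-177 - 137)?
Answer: I*√36794 ≈ 191.82*I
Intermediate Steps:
T = I*√314 (T = √(-314) = I*√314 ≈ 17.72*I)
h = -36839 (h = -36540 - 299 = -36839)
B(m) = 45
√(h + B(T)) = √(-36839 + 45) = √(-36794) = I*√36794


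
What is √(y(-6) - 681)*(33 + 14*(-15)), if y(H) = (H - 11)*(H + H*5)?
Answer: -177*I*√69 ≈ -1470.3*I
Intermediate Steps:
y(H) = 6*H*(-11 + H) (y(H) = (-11 + H)*(H + 5*H) = (-11 + H)*(6*H) = 6*H*(-11 + H))
√(y(-6) - 681)*(33 + 14*(-15)) = √(6*(-6)*(-11 - 6) - 681)*(33 + 14*(-15)) = √(6*(-6)*(-17) - 681)*(33 - 210) = √(612 - 681)*(-177) = √(-69)*(-177) = (I*√69)*(-177) = -177*I*√69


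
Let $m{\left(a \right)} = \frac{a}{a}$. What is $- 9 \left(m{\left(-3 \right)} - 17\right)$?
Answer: $144$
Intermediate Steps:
$m{\left(a \right)} = 1$
$- 9 \left(m{\left(-3 \right)} - 17\right) = - 9 \left(1 - 17\right) = \left(-9\right) \left(-16\right) = 144$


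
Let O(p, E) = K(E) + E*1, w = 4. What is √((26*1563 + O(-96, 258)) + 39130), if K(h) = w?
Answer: √80030 ≈ 282.90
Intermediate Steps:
K(h) = 4
O(p, E) = 4 + E (O(p, E) = 4 + E*1 = 4 + E)
√((26*1563 + O(-96, 258)) + 39130) = √((26*1563 + (4 + 258)) + 39130) = √((40638 + 262) + 39130) = √(40900 + 39130) = √80030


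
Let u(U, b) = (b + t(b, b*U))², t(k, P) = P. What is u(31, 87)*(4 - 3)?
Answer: 7750656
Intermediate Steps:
u(U, b) = (b + U*b)² (u(U, b) = (b + b*U)² = (b + U*b)²)
u(31, 87)*(4 - 3) = (87²*(1 + 31)²)*(4 - 3) = (7569*32²)*1 = (7569*1024)*1 = 7750656*1 = 7750656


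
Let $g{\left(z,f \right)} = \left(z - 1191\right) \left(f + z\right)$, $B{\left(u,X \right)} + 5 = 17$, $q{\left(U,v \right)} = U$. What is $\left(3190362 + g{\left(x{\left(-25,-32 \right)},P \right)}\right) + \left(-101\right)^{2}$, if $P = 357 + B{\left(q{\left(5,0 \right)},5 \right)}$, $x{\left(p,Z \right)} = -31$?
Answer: $2787527$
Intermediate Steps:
$B{\left(u,X \right)} = 12$ ($B{\left(u,X \right)} = -5 + 17 = 12$)
$P = 369$ ($P = 357 + 12 = 369$)
$g{\left(z,f \right)} = \left(-1191 + z\right) \left(f + z\right)$
$\left(3190362 + g{\left(x{\left(-25,-32 \right)},P \right)}\right) + \left(-101\right)^{2} = \left(3190362 + \left(\left(-31\right)^{2} - 439479 - -36921 + 369 \left(-31\right)\right)\right) + \left(-101\right)^{2} = \left(3190362 + \left(961 - 439479 + 36921 - 11439\right)\right) + 10201 = \left(3190362 - 413036\right) + 10201 = 2777326 + 10201 = 2787527$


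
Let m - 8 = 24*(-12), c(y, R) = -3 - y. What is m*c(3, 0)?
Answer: 1680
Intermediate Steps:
m = -280 (m = 8 + 24*(-12) = 8 - 288 = -280)
m*c(3, 0) = -280*(-3 - 1*3) = -280*(-3 - 3) = -280*(-6) = 1680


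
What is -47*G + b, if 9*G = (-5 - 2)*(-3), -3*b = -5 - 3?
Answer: -107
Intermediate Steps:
b = 8/3 (b = -(-5 - 3)/3 = -1/3*(-8) = 8/3 ≈ 2.6667)
G = 7/3 (G = ((-5 - 2)*(-3))/9 = (-7*(-3))/9 = (1/9)*21 = 7/3 ≈ 2.3333)
-47*G + b = -47*7/3 + 8/3 = -329/3 + 8/3 = -107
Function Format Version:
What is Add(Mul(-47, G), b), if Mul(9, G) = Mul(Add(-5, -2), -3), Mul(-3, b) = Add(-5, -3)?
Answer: -107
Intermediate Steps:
b = Rational(8, 3) (b = Mul(Rational(-1, 3), Add(-5, -3)) = Mul(Rational(-1, 3), -8) = Rational(8, 3) ≈ 2.6667)
G = Rational(7, 3) (G = Mul(Rational(1, 9), Mul(Add(-5, -2), -3)) = Mul(Rational(1, 9), Mul(-7, -3)) = Mul(Rational(1, 9), 21) = Rational(7, 3) ≈ 2.3333)
Add(Mul(-47, G), b) = Add(Mul(-47, Rational(7, 3)), Rational(8, 3)) = Add(Rational(-329, 3), Rational(8, 3)) = -107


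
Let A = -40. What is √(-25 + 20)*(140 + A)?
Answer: 100*I*√5 ≈ 223.61*I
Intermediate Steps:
√(-25 + 20)*(140 + A) = √(-25 + 20)*(140 - 40) = √(-5)*100 = (I*√5)*100 = 100*I*√5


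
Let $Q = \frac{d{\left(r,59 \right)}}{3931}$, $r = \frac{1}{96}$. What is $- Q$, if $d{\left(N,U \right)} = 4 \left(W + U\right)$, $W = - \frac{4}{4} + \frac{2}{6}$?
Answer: $- \frac{700}{11793} \approx -0.059357$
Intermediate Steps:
$W = - \frac{2}{3}$ ($W = \left(-4\right) \frac{1}{4} + 2 \cdot \frac{1}{6} = -1 + \frac{1}{3} = - \frac{2}{3} \approx -0.66667$)
$r = \frac{1}{96} \approx 0.010417$
$d{\left(N,U \right)} = - \frac{8}{3} + 4 U$ ($d{\left(N,U \right)} = 4 \left(- \frac{2}{3} + U\right) = - \frac{8}{3} + 4 U$)
$Q = \frac{700}{11793}$ ($Q = \frac{- \frac{8}{3} + 4 \cdot 59}{3931} = \left(- \frac{8}{3} + 236\right) \frac{1}{3931} = \frac{700}{3} \cdot \frac{1}{3931} = \frac{700}{11793} \approx 0.059357$)
$- Q = \left(-1\right) \frac{700}{11793} = - \frac{700}{11793}$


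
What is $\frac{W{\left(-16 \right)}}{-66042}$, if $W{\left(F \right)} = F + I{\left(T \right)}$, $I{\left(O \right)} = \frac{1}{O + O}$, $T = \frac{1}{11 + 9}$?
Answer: $\frac{1}{11007} \approx 9.0851 \cdot 10^{-5}$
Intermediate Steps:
$T = \frac{1}{20} \approx 0.05$
$I{\left(O \right)} = \frac{1}{2 O}$
$W{\left(F \right)} = 10 + F$ ($W{\left(F \right)} = F + \frac{\frac{1}{\frac{1}{20}}}{2} = F + \frac{1}{2} \cdot 20 = F + 10 = 10 + F$)
$\frac{W{\left(-16 \right)}}{-66042} = \frac{10 - 16}{-66042} = \left(-6\right) \left(- \frac{1}{66042}\right) = \frac{1}{11007}$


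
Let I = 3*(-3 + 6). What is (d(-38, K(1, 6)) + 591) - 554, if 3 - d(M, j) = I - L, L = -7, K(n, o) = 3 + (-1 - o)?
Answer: 24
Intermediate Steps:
I = 9 (I = 3*3 = 9)
K(n, o) = 2 - o
d(M, j) = -13 (d(M, j) = 3 - (9 - 1*(-7)) = 3 - (9 + 7) = 3 - 1*16 = 3 - 16 = -13)
(d(-38, K(1, 6)) + 591) - 554 = (-13 + 591) - 554 = 578 - 554 = 24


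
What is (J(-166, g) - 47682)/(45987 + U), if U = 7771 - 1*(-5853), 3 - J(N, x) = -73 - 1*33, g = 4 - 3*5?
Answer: -47573/59611 ≈ -0.79806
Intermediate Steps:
g = -11 (g = 4 - 15 = -11)
J(N, x) = 109 (J(N, x) = 3 - (-73 - 1*33) = 3 - (-73 - 33) = 3 - 1*(-106) = 3 + 106 = 109)
U = 13624 (U = 7771 + 5853 = 13624)
(J(-166, g) - 47682)/(45987 + U) = (109 - 47682)/(45987 + 13624) = -47573/59611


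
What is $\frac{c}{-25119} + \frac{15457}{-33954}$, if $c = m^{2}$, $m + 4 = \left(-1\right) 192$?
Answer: $- \frac{564213749}{284296842} \approx -1.9846$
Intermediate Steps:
$m = -196$ ($m = -4 - 192 = -196$)
$c = 38416$ ($c = \left(-196\right)^{2} = 38416$)
$\frac{c}{-25119} + \frac{15457}{-33954} = \frac{38416}{-25119} + \frac{15457}{-33954} = 38416 \left(- \frac{1}{25119}\right) + 15457 \left(- \frac{1}{33954}\right) = - \frac{38416}{25119} - \frac{15457}{33954} = - \frac{564213749}{284296842}$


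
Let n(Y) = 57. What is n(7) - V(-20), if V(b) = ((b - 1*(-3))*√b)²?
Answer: 5837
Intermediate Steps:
V(b) = b*(3 + b)² (V(b) = ((b + 3)*√b)² = ((3 + b)*√b)² = (√b*(3 + b))² = b*(3 + b)²)
n(7) - V(-20) = 57 - (-20)*(3 - 20)² = 57 - (-20)*(-17)² = 57 - (-20)*289 = 57 - 1*(-5780) = 57 + 5780 = 5837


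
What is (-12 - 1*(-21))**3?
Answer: 729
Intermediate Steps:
(-12 - 1*(-21))**3 = (-12 + 21)**3 = 9**3 = 729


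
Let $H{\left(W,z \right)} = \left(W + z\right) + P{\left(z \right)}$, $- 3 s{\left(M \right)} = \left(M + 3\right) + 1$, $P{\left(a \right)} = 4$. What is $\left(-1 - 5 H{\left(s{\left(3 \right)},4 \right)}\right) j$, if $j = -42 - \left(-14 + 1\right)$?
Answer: $\frac{2552}{3} \approx 850.67$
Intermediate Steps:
$s{\left(M \right)} = - \frac{4}{3} - \frac{M}{3}$ ($s{\left(M \right)} = - \frac{\left(M + 3\right) + 1}{3} = - \frac{\left(3 + M\right) + 1}{3} = - \frac{4 + M}{3} = - \frac{4}{3} - \frac{M}{3}$)
$j = -29$ ($j = -42 - -13 = -42 + 13 = -29$)
$H{\left(W,z \right)} = 4 + W + z$ ($H{\left(W,z \right)} = \left(W + z\right) + 4 = 4 + W + z$)
$\left(-1 - 5 H{\left(s{\left(3 \right)},4 \right)}\right) j = \left(-1 - 5 \left(4 - \frac{7}{3} + 4\right)\right) \left(-29\right) = \left(-1 - \frac{85}{3}\right) \left(-29\right) = \left(- \frac{88}{3}\right) \left(-29\right) = \frac{2552}{3}$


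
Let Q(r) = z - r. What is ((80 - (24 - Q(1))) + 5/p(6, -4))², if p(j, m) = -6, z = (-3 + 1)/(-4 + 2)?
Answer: 109561/36 ≈ 3043.4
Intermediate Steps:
z = 1 (z = -2/(-2) = -2*(-½) = 1)
Q(r) = 1 - r
((80 - (24 - Q(1))) + 5/p(6, -4))² = ((80 - (24 - (1 - 1*1))) + 5/(-6))² = ((80 - (24 - (1 - 1))) + 5*(-⅙))² = ((80 - (24 - 1*0)) - ⅚)² = ((80 - (24 + 0)) - ⅚)² = ((80 - 1*24) - ⅚)² = ((80 - 24) - ⅚)² = (56 - ⅚)² = (331/6)² = 109561/36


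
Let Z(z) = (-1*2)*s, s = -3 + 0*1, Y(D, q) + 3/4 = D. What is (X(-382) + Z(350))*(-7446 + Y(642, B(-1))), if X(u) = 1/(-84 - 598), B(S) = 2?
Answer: -111352929/2728 ≈ -40819.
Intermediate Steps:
Y(D, q) = -3/4 + D
s = -3 (s = -3 + 0 = -3)
Z(z) = 6 (Z(z) = -1*2*(-3) = -2*(-3) = 6)
X(u) = -1/682 (X(u) = 1/(-682) = -1/682)
(X(-382) + Z(350))*(-7446 + Y(642, B(-1))) = (-1/682 + 6)*(-7446 + (-3/4 + 642)) = 4091*(-7446 + 2565/4)/682 = (4091/682)*(-27219/4) = -111352929/2728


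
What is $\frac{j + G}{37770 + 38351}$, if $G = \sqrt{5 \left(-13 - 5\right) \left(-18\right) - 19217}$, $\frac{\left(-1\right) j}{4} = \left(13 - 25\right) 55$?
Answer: $\frac{2640}{76121} + \frac{i \sqrt{17597}}{76121} \approx 0.034682 + 0.0017427 i$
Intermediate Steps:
$j = 2640$ ($j = - 4 \left(13 - 25\right) 55 = - 4 \left(\left(-12\right) 55\right) = \left(-4\right) \left(-660\right) = 2640$)
$G = i \sqrt{17597}$ ($G = \sqrt{5 \left(-13 - 5\right) \left(-18\right) - 19217} = \sqrt{5 \left(-18\right) \left(-18\right) - 19217} = \sqrt{\left(-90\right) \left(-18\right) - 19217} = \sqrt{1620 - 19217} = \sqrt{-17597} = i \sqrt{17597} \approx 132.65 i$)
$\frac{j + G}{37770 + 38351} = \frac{2640 + i \sqrt{17597}}{37770 + 38351} = \frac{2640 + i \sqrt{17597}}{76121} = \left(2640 + i \sqrt{17597}\right) \frac{1}{76121} = \frac{2640}{76121} + \frac{i \sqrt{17597}}{76121}$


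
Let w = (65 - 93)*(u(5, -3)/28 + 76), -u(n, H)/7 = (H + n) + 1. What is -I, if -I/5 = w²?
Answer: 22197245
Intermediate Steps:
u(n, H) = -7 - 7*H - 7*n (u(n, H) = -7*((H + n) + 1) = -7*(1 + H + n) = -7 - 7*H - 7*n)
w = -2107 (w = (65 - 93)*((-7 - 7*(-3) - 7*5)/28 + 76) = -28*((-7 + 21 - 35)*(1/28) + 76) = -28*(-21*1/28 + 76) = -28*(-¾ + 76) = -28*301/4 = -2107)
I = -22197245 (I = -5*(-2107)² = -5*4439449 = -22197245)
-I = -1*(-22197245) = 22197245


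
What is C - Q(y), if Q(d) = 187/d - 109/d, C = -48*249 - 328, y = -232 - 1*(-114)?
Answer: -724481/59 ≈ -12279.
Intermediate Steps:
y = -118 (y = -232 + 114 = -118)
C = -12280 (C = -11952 - 328 = -12280)
Q(d) = 78/d
C - Q(y) = -12280 - 78/(-118) = -12280 - 78*(-1)/118 = -12280 - 1*(-39/59) = -12280 + 39/59 = -724481/59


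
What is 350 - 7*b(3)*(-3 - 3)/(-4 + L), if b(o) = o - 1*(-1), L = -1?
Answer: 1582/5 ≈ 316.40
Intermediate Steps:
b(o) = 1 + o (b(o) = o + 1 = 1 + o)
350 - 7*b(3)*(-3 - 3)/(-4 + L) = 350 - 7*(1 + 3)*(-3 - 3)/(-4 - 1) = 350 - 7*4*(-6/(-5)) = 350 - 28*(-6*(-⅕)) = 350 - 28*6/5 = 350 - 1*168/5 = 350 - 168/5 = 1582/5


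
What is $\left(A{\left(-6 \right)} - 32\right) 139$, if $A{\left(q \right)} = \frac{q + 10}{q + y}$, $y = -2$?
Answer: $- \frac{9035}{2} \approx -4517.5$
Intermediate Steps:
$A{\left(q \right)} = \frac{10 + q}{-2 + q}$ ($A{\left(q \right)} = \frac{q + 10}{q - 2} = \frac{10 + q}{-2 + q}$)
$\left(A{\left(-6 \right)} - 32\right) 139 = \left(\frac{10 - 6}{-2 - 6} - 32\right) 139 = \left(\frac{1}{-8} \cdot 4 - 32\right) 139 = \left(\left(- \frac{1}{8}\right) 4 - 32\right) 139 = \left(- \frac{1}{2} - 32\right) 139 = \left(- \frac{65}{2}\right) 139 = - \frac{9035}{2}$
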